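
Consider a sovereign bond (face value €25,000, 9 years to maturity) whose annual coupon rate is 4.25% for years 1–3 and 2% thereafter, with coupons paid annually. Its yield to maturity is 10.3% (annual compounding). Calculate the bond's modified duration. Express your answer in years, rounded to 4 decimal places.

Periodic yield y = 0.103. First find Macaulay duration:
  t   CF        PV=CF/(1+0.103)^t    t·PV
  1     1,062.50       963.2820       963.2820
  2     1,062.50       873.3291     1,746.6581
  3     1,062.50       791.7761     2,375.3284
  4       500.00       337.8065     1,351.2259
  5       500.00       306.2615     1,531.3076
  6       500.00       277.6623     1,665.9738
  7       500.00       251.7337     1,762.1361
  8       500.00       228.2264     1,825.8113
  9    25,500.00    10,552.6265    94,973.6388
  Σ                 14,582.7041   108,195.3621
P = 14,582.7041; Macaulay duration = 108,195.3621 / 14,582.7041 = 7.41943 years.
Modified duration = D_Mac / (1 + y) = 7.41943 / 1.103 = 6.72659 years.

6.7266 years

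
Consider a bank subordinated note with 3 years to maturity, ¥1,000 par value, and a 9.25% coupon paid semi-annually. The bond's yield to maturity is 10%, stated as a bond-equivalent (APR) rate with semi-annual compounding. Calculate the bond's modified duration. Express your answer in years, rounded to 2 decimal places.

Periodic yield y = 0.05. First find Macaulay duration:
  t   CF        PV=CF/(1+0.05)^t    t·PV
  1        46.25        44.0476        44.0476
  2        46.25        41.9501        83.9002
  3        46.25        39.9525       119.8575
  4        46.25        38.0500       152.2000
  5        46.25        36.2381       181.1904
  6     1,046.25       780.7279     4,684.3672
  Σ                    980.9662     5,265.5628
P = 980.9662; Macaulay duration = 5,265.5628 / 980.9662 = 5.36773 half-year periods = 2.68387 years.
Modified duration = D_Mac / (1 + y) = 2.68387 / 1.05 = 2.55606 years.

2.56 years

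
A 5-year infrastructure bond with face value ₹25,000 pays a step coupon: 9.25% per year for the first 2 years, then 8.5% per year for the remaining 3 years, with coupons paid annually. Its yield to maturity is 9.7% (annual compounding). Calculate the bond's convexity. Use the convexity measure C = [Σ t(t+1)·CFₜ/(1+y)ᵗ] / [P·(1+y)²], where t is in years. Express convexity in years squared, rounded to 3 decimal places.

With y = 0.097:
  t   CF        PV=CF/(1+0.097)^t    t·PV        t(t+1)·PV
  1     2,312.50     2,108.0219     2,108.0219       4,216.0438
  2     2,312.50     1,921.6243     3,843.2486      11,529.7459
  3     2,125.00     1,609.6782     4,829.0345      19,316.1379
  4     2,125.00     1,467.3456     5,869.3825      29,346.9127
  5    27,125.00    17,074.0524    85,370.2618     512,221.5709
  Σ                 24,180.7224   102,019.9493     576,630.4111
P = 24,180.7224.
Convexity = Σ t(t+1)·PV / [P·(1+y)²] = 576,630.4111 / (24,180.7224 × 1.203409) = 19.81596.

19.816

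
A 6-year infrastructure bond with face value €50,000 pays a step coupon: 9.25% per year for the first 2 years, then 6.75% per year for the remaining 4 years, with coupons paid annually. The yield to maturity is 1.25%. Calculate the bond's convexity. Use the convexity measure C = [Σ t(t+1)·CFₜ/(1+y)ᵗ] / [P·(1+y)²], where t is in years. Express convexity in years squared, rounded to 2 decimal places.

With y = 0.0125:
  t   CF        PV=CF/(1+0.0125)^t    t·PV        t(t+1)·PV
  1     4,625.00     4,567.9012     4,567.9012       9,135.8025
  2     4,625.00     4,511.5074     9,023.0148      27,069.0444
  3     3,375.00     3,251.5369     9,754.6106      39,018.4423
  4     3,375.00     3,211.3944    12,845.5777      64,227.8886
  5     3,375.00     3,171.7476    15,858.7379      95,152.4275
  6    53,375.00    49,541.3340   297,248.0040   2,080,736.0283
  Σ                 68,255.4215   349,297.8463   2,315,339.6335
P = 68,255.4215.
Convexity = Σ t(t+1)·PV / [P·(1+y)²] = 2,315,339.6335 / (68,255.4215 × 1.025156) = 33.08929.

33.09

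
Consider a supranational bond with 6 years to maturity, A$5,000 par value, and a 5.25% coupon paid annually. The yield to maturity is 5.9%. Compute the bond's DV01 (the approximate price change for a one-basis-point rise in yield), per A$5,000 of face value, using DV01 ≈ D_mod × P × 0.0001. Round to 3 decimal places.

A$2.416

Periodic yield y = 0.059.
  t   CF        PV=CF/(1+0.059)^t    t·PV
  1       262.50       247.8754       247.8754
  2       262.50       234.0655       468.1310
  3       262.50       221.0250       663.0750
  4       262.50       208.7111       834.8442
  5       262.50       197.0832       985.4158
  6     5,262.50     3,730.9235    22,385.5412
  Σ                  4,839.6836    25,584.8826
P = 4,839.6836; D_Mac = 5.28648 yrs; D_mod = 4.99195 yrs.
DV01 ≈ 4.99195 × 4,839.6836 × 0.0001 = 2.415947.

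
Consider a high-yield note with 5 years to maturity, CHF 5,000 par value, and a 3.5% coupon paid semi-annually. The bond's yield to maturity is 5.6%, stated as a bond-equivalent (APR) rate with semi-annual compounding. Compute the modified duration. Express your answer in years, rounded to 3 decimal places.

4.483 years

Periodic yield y = 0.028. First find Macaulay duration:
  t   CF        PV=CF/(1+0.028)^t    t·PV
  1        87.50        85.1167        85.1167
  2        87.50        82.7984       165.5968
  3        87.50        80.5432       241.6295
  4        87.50        78.3494       313.3975
  5        87.50        76.2154       381.0768
  6        87.50        74.1395       444.8367
  7        87.50        72.1201       504.8406
  8        87.50        70.1557       561.2458
  9        87.50        68.2449       614.2038
  10    5,087.50     3,859.8753    38,598.7531
  Σ                  4,547.5585    41,910.6974
P = 4,547.5585; Macaulay duration = 41,910.6974 / 4,547.5585 = 9.21609 half-year periods = 4.60804 years.
Modified duration = D_Mac / (1 + y) = 4.60804 / 1.028 = 4.48253 years.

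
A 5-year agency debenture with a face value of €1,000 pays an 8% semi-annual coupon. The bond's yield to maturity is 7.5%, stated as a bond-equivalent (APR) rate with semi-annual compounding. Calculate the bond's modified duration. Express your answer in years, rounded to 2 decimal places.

Periodic yield y = 0.0375. First find Macaulay duration:
  t   CF        PV=CF/(1+0.0375)^t    t·PV
  1        40.00        38.5542        38.5542
  2        40.00        37.1607        74.3214
  3        40.00        35.8175       107.4526
  4        40.00        34.5229       138.0917
  5        40.00        33.2751       166.3755
  6        40.00        32.0724       192.4344
  7        40.00        30.9131       216.3920
  8        40.00        29.7958       238.3665
  9        40.00        28.7188       258.4696
  10    1,040.00       719.7013     7,197.0130
  Σ                  1,020.5320     8,627.4709
P = 1,020.5320; Macaulay duration = 8,627.4709 / 1,020.5320 = 8.45390 half-year periods = 4.22695 years.
Modified duration = D_Mac / (1 + y) = 4.22695 / 1.0375 = 4.07417 years.

4.07 years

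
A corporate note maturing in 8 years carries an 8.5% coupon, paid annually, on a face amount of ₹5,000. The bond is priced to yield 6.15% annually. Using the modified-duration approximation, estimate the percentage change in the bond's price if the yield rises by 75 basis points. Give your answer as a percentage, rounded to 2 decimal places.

-4.42%

Periodic yield y = 0.0615. Modified duration first:
  t   CF        PV=CF/(1+0.0615)^t    t·PV
  1       425.00       400.3768       400.3768
  2       425.00       377.1802       754.3605
  3       425.00       355.3276     1,065.9828
  4       425.00       334.7410     1,338.9641
  5       425.00       315.3472     1,576.7358
  6       425.00       297.0769     1,782.4616
  7       425.00       279.8652     1,959.0566
  8     5,425.00     3,365.4237    26,923.3900
  Σ                  5,725.3388    35,801.3282
P = 5,725.3388; D_Mac = 6.25314 yrs; D_mod = 6.25314/(1+0.0615) = 5.89085 yrs.
ΔP/P ≈ -D_mod · Δy = -5.89085 × (+0.0075) = -0.044181 = -4.4181%.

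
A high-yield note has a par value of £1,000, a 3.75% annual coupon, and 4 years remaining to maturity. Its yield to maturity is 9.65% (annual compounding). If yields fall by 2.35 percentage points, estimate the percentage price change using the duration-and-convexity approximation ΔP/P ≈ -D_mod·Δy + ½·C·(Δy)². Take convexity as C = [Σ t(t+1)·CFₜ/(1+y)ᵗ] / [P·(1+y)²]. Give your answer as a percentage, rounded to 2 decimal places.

With y = 0.0965:
  t   CF        PV=CF/(1+0.0965)^t    t·PV        t(t+1)·PV
  1        37.50        34.1997        34.1997          68.3995
  2        37.50        31.1899        62.3798         187.1394
  3        37.50        28.4450        85.3349         341.3395
  4     1,037.50       717.7175     2,870.8702      14,354.3508
  Σ                    811.5521     3,052.7846      14,951.2293
P = 811.5521; D_Mac = 3.76166 yrs; D_mod = 3.43061 yrs; C = 15.32298.
Duration effect: -3.43061 × (-0.0235) = +0.080619
Convexity effect: 0.5 × 15.32298 × (-0.0235)² = +0.0042311
ΔP/P ≈ +0.080619 + 0.0042311 = +0.084850 = +8.4850%.

+8.49%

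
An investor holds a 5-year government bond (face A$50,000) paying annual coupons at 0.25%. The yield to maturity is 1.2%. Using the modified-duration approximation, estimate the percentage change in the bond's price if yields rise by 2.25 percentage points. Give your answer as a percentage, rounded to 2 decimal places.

-11.06%

Periodic yield y = 0.012. Modified duration first:
  t   CF        PV=CF/(1+0.012)^t    t·PV
  1       125.00       123.5178       123.5178
  2       125.00       122.0531       244.1063
  3       125.00       120.6059       361.8176
  4       125.00       119.1758       476.7031
  5    50,125.00    47,222.8097   236,114.0483
  Σ                 47,708.1622   237,320.1931
P = 47,708.1622; D_Mac = 4.97441 yrs; D_mod = 4.97441/(1+0.012) = 4.91543 yrs.
ΔP/P ≈ -D_mod · Δy = -4.91543 × (+0.0225) = -0.110597 = -11.0597%.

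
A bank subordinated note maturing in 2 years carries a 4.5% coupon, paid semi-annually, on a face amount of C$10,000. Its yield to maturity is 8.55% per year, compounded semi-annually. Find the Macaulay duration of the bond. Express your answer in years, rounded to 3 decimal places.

1.932 years

Periodic yield y = 0.04275. Discount each cash flow and weight by its period:
  t   CF        PV=CF/(1+0.04275)^t    t·PV
  1       225.00       215.7756       215.7756
  2       225.00       206.9294       413.8587
  3       225.00       198.4458       595.3374
  4    10,225.00     8,648.5345    34,594.1380
  Σ                  9,269.6853    35,819.1098
Price P = Σ PV = 9,269.6853.
Macaulay duration = Σ(t·PV) / P = 35,819.1098 / 9,269.6853 = 3.86411 half-year periods.
In years: 3.86411 / 2 = 1.93206 years.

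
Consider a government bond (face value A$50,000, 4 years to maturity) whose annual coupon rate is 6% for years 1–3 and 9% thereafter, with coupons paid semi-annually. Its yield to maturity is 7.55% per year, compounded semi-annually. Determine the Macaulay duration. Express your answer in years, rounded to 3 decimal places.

3.606 years

Periodic yield y = 0.03775. Discount each cash flow and weight by its period:
  t   CF        PV=CF/(1+0.03775)^t    t·PV
  1     1,500.00     1,445.4348     1,445.4348
  2     1,500.00     1,392.8546     2,785.7091
  3     1,500.00     1,342.1870     4,026.5610
  4     1,500.00     1,293.3626     5,173.4503
  5     1,500.00     1,246.3142     6,231.5711
  6     1,500.00     1,200.9773     7,205.8639
  7     2,250.00     1,735.9345    12,151.5412
  8    52,250.00    38,845.8258   310,766.6065
  Σ                 48,502.8908   349,786.7380
Price P = Σ PV = 48,502.8908.
Macaulay duration = Σ(t·PV) / P = 349,786.7380 / 48,502.8908 = 7.21167 half-year periods.
In years: 7.21167 / 2 = 3.60583 years.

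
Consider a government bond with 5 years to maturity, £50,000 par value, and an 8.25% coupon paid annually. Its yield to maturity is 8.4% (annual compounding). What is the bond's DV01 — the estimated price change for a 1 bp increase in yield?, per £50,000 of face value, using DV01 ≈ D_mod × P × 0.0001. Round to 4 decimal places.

£19.6772

Periodic yield y = 0.084.
  t   CF        PV=CF/(1+0.084)^t    t·PV
  1     4,125.00     3,805.3506     3,805.3506
  2     4,125.00     3,510.4710     7,020.9420
  3     4,125.00     3,238.4419     9,715.3256
  4     4,125.00     2,987.4925    11,949.9700
  5    54,125.00    36,161.9214   180,809.6072
  Σ                 49,703.6774   213,301.1954
P = 49,703.6774; D_Mac = 4.29146 yrs; D_mod = 3.95891 yrs.
DV01 ≈ 3.95891 × 49,703.6774 × 0.0001 = 19.677232.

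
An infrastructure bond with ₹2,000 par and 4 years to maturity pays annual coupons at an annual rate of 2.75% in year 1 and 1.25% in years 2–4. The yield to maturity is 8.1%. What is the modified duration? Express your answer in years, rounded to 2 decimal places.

Periodic yield y = 0.081. First find Macaulay duration:
  t   CF        PV=CF/(1+0.081)^t    t·PV
  1        55.00        50.8788        50.8788
  2        25.00        21.3938        42.7877
  3        25.00        19.7908        59.3723
  4     2,025.00     1,482.9355     5,931.7419
  Σ                  1,574.9989     6,084.7807
P = 1,574.9989; Macaulay duration = 6,084.7807 / 1,574.9989 = 3.86336 years.
Modified duration = D_Mac / (1 + y) = 3.86336 / 1.081 = 3.57387 years.

3.57 years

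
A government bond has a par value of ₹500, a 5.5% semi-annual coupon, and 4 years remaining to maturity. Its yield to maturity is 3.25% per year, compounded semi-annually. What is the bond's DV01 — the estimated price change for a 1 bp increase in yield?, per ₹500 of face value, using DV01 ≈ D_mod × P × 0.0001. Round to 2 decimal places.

Periodic yield y = 0.01625.
  t   CF        PV=CF/(1+0.01625)^t    t·PV
  1        13.75        13.5301        13.5301
  2        13.75        13.3138        26.6276
  3        13.75        13.1009        39.3027
  4        13.75        12.8914        51.5656
  5        13.75        12.6853        63.4264
  6        13.75        12.4824        74.8946
  7        13.75        12.2828        85.9799
  8       513.75       451.5932     3,612.7454
  Σ                    541.8800     3,968.0723
P = 541.8800; D_Mac = 7.32279 half-year periods = 3.66139 yrs; D_mod = 3.60285 yrs.
DV01 ≈ 3.60285 × 541.8800 × 0.0001 = 0.195231.

₹0.20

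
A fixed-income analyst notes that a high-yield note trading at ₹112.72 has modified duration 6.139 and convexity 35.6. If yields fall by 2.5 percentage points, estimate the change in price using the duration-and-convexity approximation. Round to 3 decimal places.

Duration effect: -D_mod·Δy = -6.139 × (-0.025) = +0.153475
Convexity effect: ½·C·(Δy)² = 0.5 × 35.6 × (-0.025)² = +0.0111250
ΔP/P ≈ +0.153475 + 0.0111250 = +0.164600
ΔP ≈ 112.72 × (+0.164600) = +18.553712.

+₹18.554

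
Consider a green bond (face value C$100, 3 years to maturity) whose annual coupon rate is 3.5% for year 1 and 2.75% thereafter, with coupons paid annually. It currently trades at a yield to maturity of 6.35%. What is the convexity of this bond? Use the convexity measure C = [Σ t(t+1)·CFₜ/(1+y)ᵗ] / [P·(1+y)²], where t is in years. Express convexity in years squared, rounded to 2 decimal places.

With y = 0.0635:
  t   CF        PV=CF/(1+0.0635)^t    t·PV        t(t+1)·PV
  1         3.50         3.2910         3.2910           6.5820
  2         2.75         2.4314         4.8628          14.5884
  3       102.75        85.4219       256.2658       1,025.0631
  Σ                     91.1444       264.4196       1,046.2336
P = 91.1444.
Convexity = Σ t(t+1)·PV / [P·(1+y)²] = 1,046.2336 / (91.1444 × 1.131032) = 10.14902.

10.15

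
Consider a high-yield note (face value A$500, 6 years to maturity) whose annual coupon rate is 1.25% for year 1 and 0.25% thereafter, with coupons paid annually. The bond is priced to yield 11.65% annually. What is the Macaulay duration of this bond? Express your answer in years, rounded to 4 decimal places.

5.8617 years

Periodic yield y = 0.1165. Discount each cash flow and weight by its year:
  t   CF        PV=CF/(1+0.1165)^t    t·PV
  1         6.25         5.5979         5.5979
  2         1.25         1.0027         2.0055
  3         1.25         0.8981         2.6944
  4         1.25         0.8044         3.2176
  5         1.25         0.7205         3.6024
  6       501.25       258.7629     1,552.5774
  Σ                    267.7865     1,569.6951
Price P = Σ PV = 267.7865.
Macaulay duration = Σ(t·PV) / P = 1,569.6951 / 267.7865 = 5.86174 years.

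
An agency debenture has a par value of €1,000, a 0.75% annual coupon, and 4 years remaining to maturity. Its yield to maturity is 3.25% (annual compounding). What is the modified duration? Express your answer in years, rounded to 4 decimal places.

3.8286 years

Periodic yield y = 0.0325. First find Macaulay duration:
  t   CF        PV=CF/(1+0.0325)^t    t·PV
  1         7.50         7.2639         7.2639
  2         7.50         7.0353        14.0706
  3         7.50         6.8138        20.4415
  4     1,007.50       886.5124     3,546.0496
  Σ                    907.6254     3,587.8255
P = 907.6254; Macaulay duration = 3,587.8255 / 907.6254 = 3.95298 years.
Modified duration = D_Mac / (1 + y) = 3.95298 / 1.0325 = 3.82855 years.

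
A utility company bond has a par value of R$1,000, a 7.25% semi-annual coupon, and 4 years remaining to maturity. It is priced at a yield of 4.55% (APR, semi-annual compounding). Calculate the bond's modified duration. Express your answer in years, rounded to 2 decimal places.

Periodic yield y = 0.02275. First find Macaulay duration:
  t   CF        PV=CF/(1+0.02275)^t    t·PV
  1        36.25        35.4437        35.4437
  2        36.25        34.6552        69.3105
  3        36.25        33.8844       101.6531
  4        36.25        33.1307       132.5226
  5        36.25        32.3937       161.9685
  6        36.25        31.6731       190.0388
  7        36.25        30.9686       216.7802
  8     1,036.25       865.5828     6,924.6627
  Σ                  1,097.7322     7,832.3802
P = 1,097.7322; Macaulay duration = 7,832.3802 / 1,097.7322 = 7.13506 half-year periods = 3.56753 years.
Modified duration = D_Mac / (1 + y) = 3.56753 / 1.02275 = 3.48817 years.

3.49 years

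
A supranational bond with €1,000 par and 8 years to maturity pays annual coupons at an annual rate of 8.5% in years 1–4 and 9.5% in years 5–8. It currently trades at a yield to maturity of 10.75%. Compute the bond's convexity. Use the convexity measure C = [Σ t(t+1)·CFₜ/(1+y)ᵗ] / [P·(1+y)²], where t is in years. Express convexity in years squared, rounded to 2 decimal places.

With y = 0.1075:
  t   CF        PV=CF/(1+0.1075)^t    t·PV        t(t+1)·PV
  1        85.00        76.7494        76.7494         153.4989
  2        85.00        69.2997       138.5994         415.7983
  3        85.00        62.5731       187.7193         750.8773
  4        85.00        56.4994       225.9977       1,129.9884
  5        95.00        57.0171       285.0854       1,710.5122
  6        95.00        51.4827       308.8961       2,162.2728
  7        95.00        46.4855       325.3985       2,603.1877
  8     1,095.00       483.7982     3,870.3855      34,833.4697
  Σ                    903.9051     5,418.8313      43,759.6054
P = 903.9051.
Convexity = Σ t(t+1)·PV / [P·(1+y)²] = 43,759.6054 / (903.9051 × 1.226556) = 39.46963.

39.47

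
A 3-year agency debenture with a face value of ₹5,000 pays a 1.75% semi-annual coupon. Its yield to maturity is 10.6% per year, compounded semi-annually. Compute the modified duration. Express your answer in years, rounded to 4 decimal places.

Periodic yield y = 0.053. First find Macaulay duration:
  t   CF        PV=CF/(1+0.053)^t    t·PV
  1        43.75        41.5480        41.5480
  2        43.75        39.4568        78.9135
  3        43.75        37.4708       112.4124
  4        43.75        35.5848       142.3392
  5        43.75        33.7937       168.9687
  6     5,043.75     3,699.8433    22,199.0595
  Σ                  3,887.6973    22,743.2413
P = 3,887.6973; Macaulay duration = 22,743.2413 / 3,887.6973 = 5.85005 half-year periods = 2.92503 years.
Modified duration = D_Mac / (1 + y) = 2.92503 / 1.053 = 2.77780 years.

2.7778 years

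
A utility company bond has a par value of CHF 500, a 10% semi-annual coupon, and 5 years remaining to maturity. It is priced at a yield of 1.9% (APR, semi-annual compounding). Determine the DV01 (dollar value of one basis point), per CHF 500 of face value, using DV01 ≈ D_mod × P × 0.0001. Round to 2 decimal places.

Periodic yield y = 0.0095.
  t   CF        PV=CF/(1+0.0095)^t    t·PV
  1        25.00        24.7647        24.7647
  2        25.00        24.5317        49.0634
  3        25.00        24.3008        72.9025
  4        25.00        24.0721        96.2886
  5        25.00        23.8456       119.2280
  6        25.00        23.6212       141.7272
  7        25.00        23.3989       163.7924
  8        25.00        23.1787       185.4297
  9        25.00        22.9606       206.6453
  10      525.00       477.6349     4,776.3492
  Σ                    692.3093     5,836.1911
P = 692.3093; D_Mac = 8.43003 half-year periods = 4.21502 yrs; D_mod = 4.17535 yrs.
DV01 ≈ 4.17535 × 692.3093 × 0.0001 = 0.289063.

CHF 0.29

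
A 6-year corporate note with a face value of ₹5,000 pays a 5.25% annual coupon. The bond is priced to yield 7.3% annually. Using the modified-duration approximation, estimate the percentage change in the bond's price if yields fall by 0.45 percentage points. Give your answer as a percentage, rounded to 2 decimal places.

Periodic yield y = 0.073. Modified duration first:
  t   CF        PV=CF/(1+0.073)^t    t·PV
  1       262.50       244.6412       244.6412
  2       262.50       227.9974       455.9948
  3       262.50       212.4859       637.4577
  4       262.50       198.0297       792.1190
  5       262.50       184.5571       922.7854
  6     5,262.50     3,448.2106    20,689.2633
  Σ                  4,515.9219    23,742.2614
P = 4,515.9219; D_Mac = 5.25746 yrs; D_mod = 5.25746/(1+0.073) = 4.89977 yrs.
ΔP/P ≈ -D_mod · Δy = -4.89977 × (-0.0045) = +0.022049 = +2.2049%.

+2.20%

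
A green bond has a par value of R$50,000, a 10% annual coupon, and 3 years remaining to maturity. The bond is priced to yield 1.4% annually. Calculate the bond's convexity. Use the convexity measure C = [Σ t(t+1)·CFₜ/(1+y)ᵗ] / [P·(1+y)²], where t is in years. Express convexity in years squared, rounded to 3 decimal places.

With y = 0.014:
  t   CF        PV=CF/(1+0.014)^t    t·PV        t(t+1)·PV
  1     5,000.00     4,930.9665     4,930.9665       9,861.9329
  2     5,000.00     4,862.8861     9,725.7721      29,177.3164
  3    55,000.00    52,753.2019   158,259.6057     633,038.4226
  Σ                 62,547.0544   172,916.3442     672,077.6719
P = 62,547.0544.
Convexity = Σ t(t+1)·PV / [P·(1+y)²] = 672,077.6719 / (62,547.0544 × 1.028196) = 10.45049.

10.450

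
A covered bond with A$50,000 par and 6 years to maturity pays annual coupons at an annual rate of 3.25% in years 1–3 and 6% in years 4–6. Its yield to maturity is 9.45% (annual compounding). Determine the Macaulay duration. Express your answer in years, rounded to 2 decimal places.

5.42 years

Periodic yield y = 0.0945. Discount each cash flow and weight by its year:
  t   CF        PV=CF/(1+0.0945)^t    t·PV
  1     1,625.00     1,484.6962     1,484.6962
  2     1,625.00     1,356.5064     2,713.0127
  3     1,625.00     1,239.3845     3,718.1536
  4     3,000.00     2,090.5386     8,362.1544
  5     3,000.00     1,910.0398     9,550.1992
  6    53,000.00    30,830.5501   184,983.3008
  Σ                 38,911.7157   210,811.5168
Price P = Σ PV = 38,911.7157.
Macaulay duration = Σ(t·PV) / P = 210,811.5168 / 38,911.7157 = 5.41769 years.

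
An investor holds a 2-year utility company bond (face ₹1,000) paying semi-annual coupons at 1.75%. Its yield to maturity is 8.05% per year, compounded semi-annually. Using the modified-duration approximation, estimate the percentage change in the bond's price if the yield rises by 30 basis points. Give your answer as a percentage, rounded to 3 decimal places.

-0.569%

Periodic yield y = 0.04025. Modified duration first:
  t   CF        PV=CF/(1+0.04025)^t    t·PV
  1         8.75         8.4114         8.4114
  2         8.75         8.0860        16.1720
  3         8.75         7.7731        23.3193
  4     1,008.75       861.4551     3,445.8204
  Σ                    885.7256     3,493.7232
P = 885.7256; D_Mac = 3.94448 half-year periods = 1.97224 yrs; D_mod = 1.97224/(1+0.04025) = 1.89593 yrs.
ΔP/P ≈ -D_mod · Δy = -1.89593 × (+0.003) = -0.005688 = -0.5688%.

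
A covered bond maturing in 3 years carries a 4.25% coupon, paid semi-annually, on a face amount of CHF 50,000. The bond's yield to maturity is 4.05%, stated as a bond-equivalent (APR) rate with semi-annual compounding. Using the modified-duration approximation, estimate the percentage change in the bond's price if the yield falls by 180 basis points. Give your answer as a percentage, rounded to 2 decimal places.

+5.03%

Periodic yield y = 0.02025. Modified duration first:
  t   CF        PV=CF/(1+0.02025)^t    t·PV
  1     1,062.50     1,041.4114     1,041.4114
  2     1,062.50     1,020.7414     2,041.4828
  3     1,062.50     1,000.4817     3,001.4450
  4     1,062.50       980.6240     3,922.4961
  5     1,062.50       961.1605     4,805.8026
  6    51,062.50    45,275.4164   271,652.4984
  Σ                 50,279.8354   286,465.1362
P = 50,279.8354; D_Mac = 5.69742 half-year periods = 2.84871 yrs; D_mod = 2.84871/(1+0.02025) = 2.79217 yrs.
ΔP/P ≈ -D_mod · Δy = -2.79217 × (-0.018) = +0.050259 = +5.0259%.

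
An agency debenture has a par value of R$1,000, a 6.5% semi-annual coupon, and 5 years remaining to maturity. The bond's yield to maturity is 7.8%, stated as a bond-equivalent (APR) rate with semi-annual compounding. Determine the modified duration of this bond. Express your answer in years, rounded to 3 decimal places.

4.164 years

Periodic yield y = 0.039. First find Macaulay duration:
  t   CF        PV=CF/(1+0.039)^t    t·PV
  1        32.50        31.2801        31.2801
  2        32.50        30.1059        60.2119
  3        32.50        28.9759        86.9277
  4        32.50        27.8882       111.5530
  5        32.50        26.8414       134.2071
  6        32.50        25.8339       155.0034
  7        32.50        24.8642       174.0494
  8        32.50        23.9309       191.4472
  9        32.50        23.0326       207.2936
  10    1,032.50       704.2625     7,042.6253
  Σ                    947.0157     8,194.5987
P = 947.0157; Macaulay duration = 8,194.5987 / 947.0157 = 8.65308 half-year periods = 4.32654 years.
Modified duration = D_Mac / (1 + y) = 4.32654 / 1.039 = 4.16414 years.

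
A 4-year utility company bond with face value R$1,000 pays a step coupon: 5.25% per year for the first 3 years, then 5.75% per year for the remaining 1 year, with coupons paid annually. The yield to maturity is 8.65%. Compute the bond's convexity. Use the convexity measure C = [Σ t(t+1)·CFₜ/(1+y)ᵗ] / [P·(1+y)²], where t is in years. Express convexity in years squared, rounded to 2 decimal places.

15.22

With y = 0.0865:
  t   CF        PV=CF/(1+0.0865)^t    t·PV        t(t+1)·PV
  1        52.50        48.3203        48.3203          96.6406
  2        52.50        44.4733        88.9467         266.8401
  3        52.50        40.9327       122.7980         491.1921
  4     1,057.50       758.8596     3,035.4385      15,177.1927
  Σ                    892.5860     3,295.5036      16,031.8655
P = 892.5860.
Convexity = Σ t(t+1)·PV / [P·(1+y)²] = 16,031.8655 / (892.5860 × 1.180482) = 15.21509.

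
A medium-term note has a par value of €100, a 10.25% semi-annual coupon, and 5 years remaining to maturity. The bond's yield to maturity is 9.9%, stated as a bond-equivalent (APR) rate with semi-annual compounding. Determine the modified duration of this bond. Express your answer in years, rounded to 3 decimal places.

Periodic yield y = 0.0495. First find Macaulay duration:
  t   CF        PV=CF/(1+0.0495)^t    t·PV
  1        5.125         4.8833         4.8833
  2        5.125         4.6530         9.3059
  3        5.125         4.4335        13.3005
  4        5.125         4.2244        16.8976
  5        5.125         4.0251        20.1257
  6        5.125         3.8353        23.0118
  7        5.125         3.6544        25.5808
  8        5.125         3.4820        27.8564
  9        5.125         3.3178        29.8603
  10     105.125        64.8458       648.4576
  Σ                    101.3546       819.2799
P = 101.3546; Macaulay duration = 819.2799 / 101.3546 = 8.08330 half-year periods = 4.04165 years.
Modified duration = D_Mac / (1 + y) = 4.04165 / 1.0495 = 3.85103 years.

3.851 years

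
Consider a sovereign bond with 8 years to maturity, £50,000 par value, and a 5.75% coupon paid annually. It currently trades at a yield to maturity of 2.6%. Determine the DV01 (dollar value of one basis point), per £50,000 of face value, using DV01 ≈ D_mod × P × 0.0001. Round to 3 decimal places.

£40.483

Periodic yield y = 0.026.
  t   CF        PV=CF/(1+0.026)^t    t·PV
  1     2,875.00     2,802.1442     2,802.1442
  2     2,875.00     2,731.1347     5,462.2695
  3     2,875.00     2,661.9247     7,985.7741
  4     2,875.00     2,594.4685    10,377.8741
  5     2,875.00     2,528.7218    12,643.6088
  6     2,875.00     2,464.6411    14,787.8465
  7     2,875.00     2,402.1843    16,815.2901
  8    52,875.00    43,059.7490   344,477.9922
  Σ                 61,244.9684   415,352.7995
P = 61,244.9684; D_Mac = 6.78183 yrs; D_mod = 6.60997 yrs.
DV01 ≈ 6.60997 × 61,244.9684 × 0.0001 = 40.482729.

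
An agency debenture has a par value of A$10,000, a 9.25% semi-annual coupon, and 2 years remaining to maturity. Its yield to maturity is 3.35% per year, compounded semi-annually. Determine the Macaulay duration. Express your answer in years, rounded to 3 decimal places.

1.879 years

Periodic yield y = 0.01675. Discount each cash flow and weight by its period:
  t   CF        PV=CF/(1+0.01675)^t    t·PV
  1       462.50       454.8807       454.8807
  2       462.50       447.3870       894.7740
  3       462.50       440.0167     1,320.0502
  4    10,462.50     9,789.9111    39,159.6443
  Σ                 11,132.1956    41,829.3493
Price P = Σ PV = 11,132.1956.
Macaulay duration = Σ(t·PV) / P = 41,829.3493 / 11,132.1956 = 3.75751 half-year periods.
In years: 3.75751 / 2 = 1.87876 years.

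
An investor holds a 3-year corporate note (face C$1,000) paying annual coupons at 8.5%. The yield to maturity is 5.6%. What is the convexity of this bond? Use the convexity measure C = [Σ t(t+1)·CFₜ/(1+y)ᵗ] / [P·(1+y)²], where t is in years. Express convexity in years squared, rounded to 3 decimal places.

9.711

With y = 0.056:
  t   CF        PV=CF/(1+0.056)^t    t·PV        t(t+1)·PV
  1        85.00        80.4924        80.4924         160.9848
  2        85.00        76.2239       152.4478         457.3433
  3     1,085.00       921.3783     2,764.1349      11,056.5397
  Σ                  1,078.0946     2,997.0751      11,674.8679
P = 1,078.0946.
Convexity = Σ t(t+1)·PV / [P·(1+y)²] = 11,674.8679 / (1,078.0946 × 1.115136) = 9.71107.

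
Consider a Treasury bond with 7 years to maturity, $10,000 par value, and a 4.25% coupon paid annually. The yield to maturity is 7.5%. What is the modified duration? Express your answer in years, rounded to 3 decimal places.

5.680 years

Periodic yield y = 0.075. First find Macaulay duration:
  t   CF        PV=CF/(1+0.075)^t    t·PV
  1       425.00       395.3488       395.3488
  2       425.00       367.7664       735.5327
  3       425.00       342.1082     1,026.3247
  4       425.00       318.2402     1,272.9609
  5       425.00       296.0374     1,480.1871
  6       425.00       275.3836     1,652.3019
  7    10,425.00     6,283.7198    43,986.0389
  Σ                  8,278.6046    50,548.6950
P = 8,278.6046; Macaulay duration = 50,548.6950 / 8,278.6046 = 6.10594 years.
Modified duration = D_Mac / (1 + y) = 6.10594 / 1.075 = 5.67995 years.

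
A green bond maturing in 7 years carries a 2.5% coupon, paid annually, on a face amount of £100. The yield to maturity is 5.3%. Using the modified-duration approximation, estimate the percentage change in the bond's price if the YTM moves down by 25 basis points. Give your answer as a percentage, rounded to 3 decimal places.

+1.532%

Periodic yield y = 0.053. Modified duration first:
  t   CF        PV=CF/(1+0.053)^t    t·PV
  1         2.50         2.3742         2.3742
  2         2.50         2.2547         4.5093
  3         2.50         2.1412         6.4236
  4         2.50         2.0334         8.1337
  5         2.50         1.9311         9.6554
  6         2.50         1.8339        11.0033
  7       102.50        71.4044       499.8311
  Σ                     83.9728       541.9305
P = 83.9728; D_Mac = 6.45364 yrs; D_mod = 6.45364/(1+0.053) = 6.12881 yrs.
ΔP/P ≈ -D_mod · Δy = -6.12881 × (-0.0025) = +0.015322 = +1.5322%.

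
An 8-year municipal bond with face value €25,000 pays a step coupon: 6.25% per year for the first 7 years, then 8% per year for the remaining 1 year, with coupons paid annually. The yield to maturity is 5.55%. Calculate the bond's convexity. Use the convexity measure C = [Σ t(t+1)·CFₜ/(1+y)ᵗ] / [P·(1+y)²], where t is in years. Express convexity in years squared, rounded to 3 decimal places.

With y = 0.0555:
  t   CF        PV=CF/(1+0.0555)^t    t·PV        t(t+1)·PV
  1     1,562.50     1,480.3411     1,480.3411       2,960.6821
  2     1,562.50     1,402.5022     2,805.0044       8,415.0132
  3     1,562.50     1,328.7562     3,986.2687      15,945.0747
  4     1,562.50     1,258.8879     5,035.5518      25,177.7589
  5     1,562.50     1,192.6935     5,963.4673      35,780.8038
  6     1,562.50     1,129.9796     6,779.8776      47,459.1429
  7     1,562.50     1,070.5633     7,493.9433      59,951.5464
  8    27,000.00    17,526.6076   140,212.8607   1,261,915.7460
  Σ                 26,390.3314   173,757.3148   1,457,605.7680
P = 26,390.3314.
Convexity = Σ t(t+1)·PV / [P·(1+y)²] = 1,457,605.7680 / (26,390.3314 × 1.114080) = 49.57683.

49.577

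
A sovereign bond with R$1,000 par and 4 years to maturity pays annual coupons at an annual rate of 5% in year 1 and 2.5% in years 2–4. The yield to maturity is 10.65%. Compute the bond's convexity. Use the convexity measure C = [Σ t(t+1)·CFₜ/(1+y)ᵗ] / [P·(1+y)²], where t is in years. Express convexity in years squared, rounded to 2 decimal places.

15.01

With y = 0.1065:
  t   CF        PV=CF/(1+0.1065)^t    t·PV        t(t+1)·PV
  1        50.00        45.1875        45.1875          90.3751
  2        25.00        20.4191        40.8383         122.5148
  3        25.00        18.4538        55.3614         221.4456
  4     1,025.00       683.7828     2,735.1313      13,675.6566
  Σ                    767.8433     2,876.5185      14,109.9920
P = 767.8433.
Convexity = Σ t(t+1)·PV / [P·(1+y)²] = 14,109.9920 / (767.8433 × 1.224342) = 15.00899.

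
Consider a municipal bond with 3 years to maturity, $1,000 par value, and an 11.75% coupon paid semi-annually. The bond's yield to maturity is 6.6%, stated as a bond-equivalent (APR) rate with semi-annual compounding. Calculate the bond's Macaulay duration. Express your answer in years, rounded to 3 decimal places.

2.641 years

Periodic yield y = 0.033. Discount each cash flow and weight by its period:
  t   CF        PV=CF/(1+0.033)^t    t·PV
  1        58.75        56.8732        56.8732
  2        58.75        55.0563       110.1127
  3        58.75        53.2975       159.8925
  4        58.75        51.5949       206.3795
  5        58.75        49.9466       249.7332
  6     1,058.75       871.3477     5,228.0863
  Σ                  1,138.1162     6,011.0773
Price P = Σ PV = 1,138.1162.
Macaulay duration = Σ(t·PV) / P = 6,011.0773 / 1,138.1162 = 5.28160 half-year periods.
In years: 5.28160 / 2 = 2.64080 years.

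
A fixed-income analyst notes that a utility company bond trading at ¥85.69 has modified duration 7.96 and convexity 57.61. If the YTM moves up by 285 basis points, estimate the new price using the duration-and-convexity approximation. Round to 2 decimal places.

¥68.26

Duration effect: -D_mod·Δy = -7.96 × (+0.0285) = -0.226860
Convexity effect: ½·C·(Δy)² = 0.5 × 57.61 × (0.0285)² = +0.02339686125
ΔP/P ≈ -0.226860 + 0.02339686125 = -0.20346313875
New price ≈ 85.69 × (1 - 0.20346313875) = 68.2552436405125.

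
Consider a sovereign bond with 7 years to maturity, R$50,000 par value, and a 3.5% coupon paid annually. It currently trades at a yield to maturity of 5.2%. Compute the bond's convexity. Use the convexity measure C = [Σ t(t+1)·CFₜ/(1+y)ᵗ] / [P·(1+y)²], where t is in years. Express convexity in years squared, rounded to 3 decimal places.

43.794

With y = 0.052:
  t   CF        PV=CF/(1+0.052)^t    t·PV        t(t+1)·PV
  1     1,750.00     1,663.4981     1,663.4981       3,326.9962
  2     1,750.00     1,581.2720     3,162.5439       9,487.6317
  3     1,750.00     1,503.1102     4,509.3307      18,037.3227
  4     1,750.00     1,428.8120     5,715.2480      28,576.2400
  5     1,750.00     1,358.1863     6,790.9316      40,745.5894
  6     1,750.00     1,291.0516     7,746.3098      54,224.1684
  7    51,750.00    36,291.1036   254,037.7254   2,032,301.8028
  Σ                 45,117.0338   283,625.5874   2,186,699.7513
P = 45,117.0338.
Convexity = Σ t(t+1)·PV / [P·(1+y)²] = 2,186,699.7513 / (45,117.0338 × 1.106704) = 43.79425.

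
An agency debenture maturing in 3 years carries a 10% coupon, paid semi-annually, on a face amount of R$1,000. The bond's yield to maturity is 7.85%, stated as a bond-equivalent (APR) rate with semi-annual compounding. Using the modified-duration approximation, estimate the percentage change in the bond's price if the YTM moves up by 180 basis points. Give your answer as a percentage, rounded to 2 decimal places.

Periodic yield y = 0.03925. Modified duration first:
  t   CF        PV=CF/(1+0.03925)^t    t·PV
  1        50.00        48.1116        48.1116
  2        50.00        46.2946        92.5891
  3        50.00        44.5461       133.6384
  4        50.00        42.8637       171.4549
  5        50.00        41.2449       206.2243
  6     1,050.00       833.4299     5,000.5797
  Σ                  1,056.4908     5,652.5980
P = 1,056.4908; D_Mac = 5.35035 half-year periods = 2.67518 yrs; D_mod = 2.67518/(1+0.03925) = 2.57414 yrs.
ΔP/P ≈ -D_mod · Δy = -2.57414 × (+0.018) = -0.046335 = -4.6335%.

-4.63%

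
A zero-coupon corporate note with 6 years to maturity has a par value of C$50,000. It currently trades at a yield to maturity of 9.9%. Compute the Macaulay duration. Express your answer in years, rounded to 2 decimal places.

6.00 years

A zero-coupon bond has a single cash flow at maturity, so its Macaulay duration equals its maturity: 6 years.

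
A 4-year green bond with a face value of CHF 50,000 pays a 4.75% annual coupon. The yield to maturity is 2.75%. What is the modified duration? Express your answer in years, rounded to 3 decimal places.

3.646 years

Periodic yield y = 0.0275. First find Macaulay duration:
  t   CF        PV=CF/(1+0.0275)^t    t·PV
  1     2,375.00     2,311.4355     2,311.4355
  2     2,375.00     2,249.5723     4,499.1446
  3     2,375.00     2,189.3648     6,568.0943
  4    52,375.00    46,989.0553   187,956.2212
  Σ                 53,739.4279   201,334.8956
P = 53,739.4279; Macaulay duration = 201,334.8956 / 53,739.4279 = 3.74650 years.
Modified duration = D_Mac / (1 + y) = 3.74650 / 1.0275 = 3.64623 years.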